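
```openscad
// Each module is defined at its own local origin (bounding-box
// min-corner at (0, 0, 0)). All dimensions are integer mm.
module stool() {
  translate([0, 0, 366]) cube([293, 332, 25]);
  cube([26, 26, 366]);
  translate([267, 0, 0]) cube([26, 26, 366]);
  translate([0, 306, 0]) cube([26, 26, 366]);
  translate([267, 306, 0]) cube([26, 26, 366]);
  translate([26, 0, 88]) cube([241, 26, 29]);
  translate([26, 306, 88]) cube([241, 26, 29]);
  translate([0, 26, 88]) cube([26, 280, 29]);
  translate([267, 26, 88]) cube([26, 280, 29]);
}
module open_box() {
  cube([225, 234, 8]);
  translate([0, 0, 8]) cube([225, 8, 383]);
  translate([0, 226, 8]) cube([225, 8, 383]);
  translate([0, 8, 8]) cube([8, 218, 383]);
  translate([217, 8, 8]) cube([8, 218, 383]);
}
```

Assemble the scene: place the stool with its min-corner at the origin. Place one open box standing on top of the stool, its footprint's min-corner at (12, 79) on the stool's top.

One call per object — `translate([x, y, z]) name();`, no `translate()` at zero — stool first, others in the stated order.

stool();
translate([12, 79, 391]) open_box();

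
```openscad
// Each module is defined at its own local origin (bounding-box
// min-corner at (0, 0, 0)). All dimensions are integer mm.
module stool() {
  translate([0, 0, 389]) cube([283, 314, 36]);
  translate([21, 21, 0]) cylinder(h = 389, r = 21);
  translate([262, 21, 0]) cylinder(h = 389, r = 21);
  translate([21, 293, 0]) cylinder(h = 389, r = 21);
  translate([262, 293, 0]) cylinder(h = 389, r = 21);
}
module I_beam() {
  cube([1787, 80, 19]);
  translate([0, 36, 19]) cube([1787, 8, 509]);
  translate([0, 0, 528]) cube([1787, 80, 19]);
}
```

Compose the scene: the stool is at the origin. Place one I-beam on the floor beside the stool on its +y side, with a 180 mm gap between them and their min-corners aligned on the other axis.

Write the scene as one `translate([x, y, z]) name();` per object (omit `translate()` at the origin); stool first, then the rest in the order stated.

stool();
translate([0, 494, 0]) I_beam();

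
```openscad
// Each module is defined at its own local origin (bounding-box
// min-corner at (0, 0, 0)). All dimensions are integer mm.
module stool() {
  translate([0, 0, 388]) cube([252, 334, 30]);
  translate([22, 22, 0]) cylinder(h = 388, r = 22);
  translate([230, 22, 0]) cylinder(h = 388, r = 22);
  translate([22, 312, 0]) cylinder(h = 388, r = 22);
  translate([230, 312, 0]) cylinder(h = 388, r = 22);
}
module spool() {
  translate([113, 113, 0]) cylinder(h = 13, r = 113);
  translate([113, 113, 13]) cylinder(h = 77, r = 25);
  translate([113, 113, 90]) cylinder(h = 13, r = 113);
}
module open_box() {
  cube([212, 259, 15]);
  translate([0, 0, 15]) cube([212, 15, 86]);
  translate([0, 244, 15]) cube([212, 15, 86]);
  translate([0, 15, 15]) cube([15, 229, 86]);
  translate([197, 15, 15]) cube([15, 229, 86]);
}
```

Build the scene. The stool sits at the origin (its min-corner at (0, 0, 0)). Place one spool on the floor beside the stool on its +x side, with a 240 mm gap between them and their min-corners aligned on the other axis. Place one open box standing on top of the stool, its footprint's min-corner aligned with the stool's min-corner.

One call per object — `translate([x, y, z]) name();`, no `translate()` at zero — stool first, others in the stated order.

stool();
translate([492, 0, 0]) spool();
translate([0, 0, 418]) open_box();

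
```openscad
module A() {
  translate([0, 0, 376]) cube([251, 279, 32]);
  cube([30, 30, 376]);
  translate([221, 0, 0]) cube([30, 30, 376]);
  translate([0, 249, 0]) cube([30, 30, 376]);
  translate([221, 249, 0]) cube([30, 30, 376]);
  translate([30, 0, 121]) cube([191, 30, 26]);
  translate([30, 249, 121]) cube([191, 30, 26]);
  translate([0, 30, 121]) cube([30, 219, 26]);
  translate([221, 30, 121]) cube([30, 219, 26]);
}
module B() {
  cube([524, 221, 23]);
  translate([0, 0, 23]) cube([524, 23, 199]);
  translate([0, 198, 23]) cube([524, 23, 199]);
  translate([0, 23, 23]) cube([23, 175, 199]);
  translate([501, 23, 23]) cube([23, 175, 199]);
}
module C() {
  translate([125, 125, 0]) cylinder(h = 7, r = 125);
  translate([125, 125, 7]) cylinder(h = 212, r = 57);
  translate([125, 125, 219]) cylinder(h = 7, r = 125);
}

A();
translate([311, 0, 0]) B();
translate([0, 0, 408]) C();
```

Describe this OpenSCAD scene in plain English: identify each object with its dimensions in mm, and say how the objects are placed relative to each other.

A is a simple wooden stool: a rectangular seat 251 mm (x) by 279 mm (y), 32 mm thick, top face at z = 408 mm, on four square legs, each 30×30 mm in cross-section. The legs rest on z = 0, each flush with a corner of the seat. Four stretchers, 30 mm wide and 26 mm tall, connect adjacent legs with their undersides at z = 121 mm, each running between the inner faces of the legs it joins and aligned with the legs' outer faces on the other axis.

B is an open storage box with external size 524×221×222 mm and wall thickness 23 mm (the base is also 23 mm thick). The base covers the whole footprint; the four walls stand on the base, with the y-facing walls full-width and the x-facing walls fitting between their inner faces.

C is a spool: two coaxial disc flanges of radius 125 mm and thickness 7 mm, joined by a core cylinder of radius 57 mm and height 212 mm. The lower flange rests on z = 0 and the three cylinders share a vertical axis.

The open box is on the floor beside the stool on its +x side. The spool is on top of the stool.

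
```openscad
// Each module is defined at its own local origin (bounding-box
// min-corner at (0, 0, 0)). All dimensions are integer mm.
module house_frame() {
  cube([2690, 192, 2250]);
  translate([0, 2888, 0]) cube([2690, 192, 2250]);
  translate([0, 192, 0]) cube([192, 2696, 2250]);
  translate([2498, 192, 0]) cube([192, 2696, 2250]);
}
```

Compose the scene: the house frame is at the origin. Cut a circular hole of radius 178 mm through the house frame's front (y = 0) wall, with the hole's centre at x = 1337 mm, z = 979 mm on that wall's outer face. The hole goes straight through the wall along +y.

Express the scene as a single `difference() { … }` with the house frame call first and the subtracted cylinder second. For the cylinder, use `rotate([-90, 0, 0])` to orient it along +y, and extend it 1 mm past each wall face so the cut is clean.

difference() {
  house_frame();
  translate([1337, -1, 979]) rotate([-90, 0, 0]) cylinder(h = 194, r = 178);
}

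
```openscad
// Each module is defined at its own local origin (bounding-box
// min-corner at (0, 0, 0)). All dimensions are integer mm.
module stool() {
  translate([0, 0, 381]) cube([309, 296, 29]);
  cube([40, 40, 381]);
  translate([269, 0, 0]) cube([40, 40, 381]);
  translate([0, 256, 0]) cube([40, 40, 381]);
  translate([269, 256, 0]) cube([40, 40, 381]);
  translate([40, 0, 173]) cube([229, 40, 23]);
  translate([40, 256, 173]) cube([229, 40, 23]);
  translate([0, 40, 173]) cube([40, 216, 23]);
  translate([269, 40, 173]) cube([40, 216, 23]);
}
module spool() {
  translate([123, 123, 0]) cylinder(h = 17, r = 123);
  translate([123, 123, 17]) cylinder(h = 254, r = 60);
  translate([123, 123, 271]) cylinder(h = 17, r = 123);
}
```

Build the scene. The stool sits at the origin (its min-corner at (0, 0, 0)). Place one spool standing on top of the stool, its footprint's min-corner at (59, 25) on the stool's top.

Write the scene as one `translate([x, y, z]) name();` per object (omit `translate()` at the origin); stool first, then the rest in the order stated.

stool();
translate([59, 25, 410]) spool();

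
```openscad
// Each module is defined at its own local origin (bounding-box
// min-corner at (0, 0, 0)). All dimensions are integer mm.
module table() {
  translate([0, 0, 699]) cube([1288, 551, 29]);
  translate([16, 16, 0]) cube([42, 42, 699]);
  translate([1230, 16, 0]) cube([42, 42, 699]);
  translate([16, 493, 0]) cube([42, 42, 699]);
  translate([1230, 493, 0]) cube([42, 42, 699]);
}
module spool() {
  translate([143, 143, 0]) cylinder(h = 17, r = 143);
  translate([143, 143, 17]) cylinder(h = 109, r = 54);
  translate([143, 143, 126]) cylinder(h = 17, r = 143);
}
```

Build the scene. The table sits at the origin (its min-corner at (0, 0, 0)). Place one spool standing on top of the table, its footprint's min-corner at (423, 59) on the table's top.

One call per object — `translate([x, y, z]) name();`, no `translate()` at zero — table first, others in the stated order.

table();
translate([423, 59, 728]) spool();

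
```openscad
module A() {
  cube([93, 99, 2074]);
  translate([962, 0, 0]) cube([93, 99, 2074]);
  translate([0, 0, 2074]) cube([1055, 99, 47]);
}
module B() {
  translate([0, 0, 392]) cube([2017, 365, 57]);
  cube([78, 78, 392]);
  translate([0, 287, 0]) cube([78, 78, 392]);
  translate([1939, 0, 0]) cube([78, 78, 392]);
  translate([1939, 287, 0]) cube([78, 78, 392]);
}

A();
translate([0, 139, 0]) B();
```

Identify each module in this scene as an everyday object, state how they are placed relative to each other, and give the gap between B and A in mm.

A is a door frame. B is a bench. The bench is on the floor beside the door frame on its +y side. The gap between the bench and the door frame is 40 mm.

The bench's nearest face is 40 mm from the door frame's +y face.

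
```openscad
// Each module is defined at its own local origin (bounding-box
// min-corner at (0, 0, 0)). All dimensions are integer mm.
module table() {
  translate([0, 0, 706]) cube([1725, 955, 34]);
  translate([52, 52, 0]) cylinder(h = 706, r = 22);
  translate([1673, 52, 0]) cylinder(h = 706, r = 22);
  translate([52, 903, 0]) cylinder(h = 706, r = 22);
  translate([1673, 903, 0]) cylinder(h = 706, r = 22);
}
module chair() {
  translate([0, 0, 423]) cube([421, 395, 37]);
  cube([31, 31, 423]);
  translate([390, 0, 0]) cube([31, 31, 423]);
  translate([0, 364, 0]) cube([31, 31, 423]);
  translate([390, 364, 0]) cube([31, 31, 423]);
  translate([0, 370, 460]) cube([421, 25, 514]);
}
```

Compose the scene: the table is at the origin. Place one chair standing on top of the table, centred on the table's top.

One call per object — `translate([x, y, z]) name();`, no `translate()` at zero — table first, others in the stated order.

table();
translate([652, 280, 740]) chair();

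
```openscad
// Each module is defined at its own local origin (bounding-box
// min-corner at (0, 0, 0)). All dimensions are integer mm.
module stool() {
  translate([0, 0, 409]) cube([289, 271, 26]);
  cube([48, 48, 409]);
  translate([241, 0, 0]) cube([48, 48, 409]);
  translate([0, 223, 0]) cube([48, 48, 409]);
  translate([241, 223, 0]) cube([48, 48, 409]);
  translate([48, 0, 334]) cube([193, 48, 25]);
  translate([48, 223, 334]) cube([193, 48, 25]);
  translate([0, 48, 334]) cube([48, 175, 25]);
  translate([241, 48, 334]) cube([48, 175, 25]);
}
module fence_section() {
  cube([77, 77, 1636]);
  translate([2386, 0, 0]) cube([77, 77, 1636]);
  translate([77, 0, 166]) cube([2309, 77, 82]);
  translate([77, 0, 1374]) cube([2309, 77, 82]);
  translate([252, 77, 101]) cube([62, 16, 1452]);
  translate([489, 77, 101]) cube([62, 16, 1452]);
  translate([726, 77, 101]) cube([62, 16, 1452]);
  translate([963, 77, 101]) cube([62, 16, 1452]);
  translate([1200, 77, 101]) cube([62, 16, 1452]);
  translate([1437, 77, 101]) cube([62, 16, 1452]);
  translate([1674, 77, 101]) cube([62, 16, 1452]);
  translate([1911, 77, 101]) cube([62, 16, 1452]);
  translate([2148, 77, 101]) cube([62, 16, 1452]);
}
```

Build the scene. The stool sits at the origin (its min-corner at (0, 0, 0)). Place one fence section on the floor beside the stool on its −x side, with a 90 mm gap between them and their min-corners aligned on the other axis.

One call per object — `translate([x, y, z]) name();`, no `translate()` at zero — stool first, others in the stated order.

stool();
translate([-2553, 0, 0]) fence_section();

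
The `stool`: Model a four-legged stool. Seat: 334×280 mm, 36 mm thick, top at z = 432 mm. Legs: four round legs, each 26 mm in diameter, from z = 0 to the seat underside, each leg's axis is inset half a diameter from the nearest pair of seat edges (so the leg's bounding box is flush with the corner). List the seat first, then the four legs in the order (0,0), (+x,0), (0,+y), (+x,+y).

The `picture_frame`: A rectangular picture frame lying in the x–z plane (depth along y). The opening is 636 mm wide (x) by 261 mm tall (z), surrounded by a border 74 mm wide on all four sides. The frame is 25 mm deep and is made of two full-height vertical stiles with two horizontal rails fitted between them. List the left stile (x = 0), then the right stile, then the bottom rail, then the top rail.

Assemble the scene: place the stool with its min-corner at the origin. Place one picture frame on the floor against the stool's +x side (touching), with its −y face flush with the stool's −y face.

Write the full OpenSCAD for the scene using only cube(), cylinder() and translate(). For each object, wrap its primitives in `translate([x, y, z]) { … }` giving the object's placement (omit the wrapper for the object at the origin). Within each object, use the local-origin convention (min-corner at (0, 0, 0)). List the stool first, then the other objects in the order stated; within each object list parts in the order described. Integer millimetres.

translate([0, 0, 396]) cube([334, 280, 36]);
translate([13, 13, 0]) cylinder(h = 396, r = 13);
translate([321, 13, 0]) cylinder(h = 396, r = 13);
translate([13, 267, 0]) cylinder(h = 396, r = 13);
translate([321, 267, 0]) cylinder(h = 396, r = 13);
translate([334, 0, 0]) {
  cube([74, 25, 409]);
  translate([710, 0, 0]) cube([74, 25, 409]);
  translate([74, 0, 0]) cube([636, 25, 74]);
  translate([74, 0, 335]) cube([636, 25, 74]);
}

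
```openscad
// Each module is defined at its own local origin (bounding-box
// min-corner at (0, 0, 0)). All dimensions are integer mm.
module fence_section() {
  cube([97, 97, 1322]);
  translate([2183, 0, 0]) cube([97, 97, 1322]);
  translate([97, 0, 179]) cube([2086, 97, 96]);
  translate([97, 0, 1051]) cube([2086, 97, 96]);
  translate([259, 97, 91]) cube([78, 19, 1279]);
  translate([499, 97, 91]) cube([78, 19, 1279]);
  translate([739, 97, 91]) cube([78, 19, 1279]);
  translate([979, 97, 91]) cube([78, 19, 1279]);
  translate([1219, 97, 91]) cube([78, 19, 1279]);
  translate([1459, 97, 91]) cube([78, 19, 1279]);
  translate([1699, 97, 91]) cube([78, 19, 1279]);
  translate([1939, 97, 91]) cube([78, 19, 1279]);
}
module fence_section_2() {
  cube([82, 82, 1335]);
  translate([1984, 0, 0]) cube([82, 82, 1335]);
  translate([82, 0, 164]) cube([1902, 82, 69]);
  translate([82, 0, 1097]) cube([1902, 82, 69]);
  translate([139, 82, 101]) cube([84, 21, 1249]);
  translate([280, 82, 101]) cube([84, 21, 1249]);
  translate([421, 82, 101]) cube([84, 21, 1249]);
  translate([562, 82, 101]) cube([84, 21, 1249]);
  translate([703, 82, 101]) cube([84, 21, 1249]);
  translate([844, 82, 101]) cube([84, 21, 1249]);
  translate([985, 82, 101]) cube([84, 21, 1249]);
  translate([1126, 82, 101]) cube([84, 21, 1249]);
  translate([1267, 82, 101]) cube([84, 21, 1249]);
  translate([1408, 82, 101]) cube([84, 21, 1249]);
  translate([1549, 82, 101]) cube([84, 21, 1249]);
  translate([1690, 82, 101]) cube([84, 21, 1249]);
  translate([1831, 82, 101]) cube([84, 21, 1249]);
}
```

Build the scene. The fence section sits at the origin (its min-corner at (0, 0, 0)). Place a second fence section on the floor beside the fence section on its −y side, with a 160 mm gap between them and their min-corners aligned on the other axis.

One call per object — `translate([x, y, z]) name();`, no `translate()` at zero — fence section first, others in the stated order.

fence_section();
translate([0, -263, 0]) fence_section_2();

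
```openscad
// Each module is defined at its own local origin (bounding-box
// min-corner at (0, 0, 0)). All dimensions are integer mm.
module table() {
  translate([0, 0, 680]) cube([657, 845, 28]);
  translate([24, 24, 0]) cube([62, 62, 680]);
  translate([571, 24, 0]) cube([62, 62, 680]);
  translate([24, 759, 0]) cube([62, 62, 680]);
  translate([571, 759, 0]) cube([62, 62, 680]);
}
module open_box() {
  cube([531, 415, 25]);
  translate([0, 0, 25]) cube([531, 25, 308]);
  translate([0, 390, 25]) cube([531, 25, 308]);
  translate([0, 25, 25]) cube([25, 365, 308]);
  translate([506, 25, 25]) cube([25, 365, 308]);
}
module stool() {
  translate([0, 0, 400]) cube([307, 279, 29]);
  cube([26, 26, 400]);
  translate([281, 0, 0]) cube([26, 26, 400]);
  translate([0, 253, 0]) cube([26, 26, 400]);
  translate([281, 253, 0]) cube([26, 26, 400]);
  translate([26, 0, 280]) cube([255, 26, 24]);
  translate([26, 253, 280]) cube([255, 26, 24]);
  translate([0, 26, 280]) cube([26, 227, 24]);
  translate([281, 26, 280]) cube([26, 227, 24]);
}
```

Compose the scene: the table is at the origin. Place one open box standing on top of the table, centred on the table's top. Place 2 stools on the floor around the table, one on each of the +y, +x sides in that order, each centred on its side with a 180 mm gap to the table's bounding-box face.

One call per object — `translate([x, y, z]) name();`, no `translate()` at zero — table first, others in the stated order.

table();
translate([63, 215, 708]) open_box();
translate([175, 1025, 0]) stool();
translate([837, 283, 0]) stool();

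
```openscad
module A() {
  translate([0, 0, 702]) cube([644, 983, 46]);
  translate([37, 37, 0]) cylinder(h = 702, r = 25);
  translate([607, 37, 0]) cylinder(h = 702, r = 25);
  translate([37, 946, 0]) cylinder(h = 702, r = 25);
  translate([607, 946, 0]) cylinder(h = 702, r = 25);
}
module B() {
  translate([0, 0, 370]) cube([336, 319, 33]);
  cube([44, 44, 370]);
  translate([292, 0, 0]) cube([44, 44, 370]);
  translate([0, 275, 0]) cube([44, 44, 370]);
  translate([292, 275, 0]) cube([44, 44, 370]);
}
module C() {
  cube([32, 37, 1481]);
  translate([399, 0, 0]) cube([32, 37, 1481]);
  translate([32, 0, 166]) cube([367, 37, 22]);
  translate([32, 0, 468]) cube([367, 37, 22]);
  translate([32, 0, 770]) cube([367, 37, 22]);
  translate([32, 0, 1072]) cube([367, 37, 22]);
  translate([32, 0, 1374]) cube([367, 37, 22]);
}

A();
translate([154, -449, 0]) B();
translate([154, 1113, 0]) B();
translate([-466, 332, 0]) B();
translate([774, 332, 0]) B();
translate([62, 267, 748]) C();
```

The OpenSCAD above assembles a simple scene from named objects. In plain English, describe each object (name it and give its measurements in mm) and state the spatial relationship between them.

A is a rectangular dining table. The top is 644×983×46 mm with its upper surface at z = 748 mm. It stands on four round legs of 50 mm diameter, each leg's bounding box inset 12 mm from the nearest pair of top edges, running from the floor to the underside of the top.

B is a four-legged stool. The seat is a 336×319×33 mm slab whose top surface is at z = 403 mm; four square legs, each 44×44 mm in cross-section, run from the floor (z = 0) to the underside of the seat, each flush with a corner of the seat.

C is a wooden ladder with two side rails of 32×37 mm section and 1481 mm height, set 431 mm apart overall. Between them run 5 rectangular rungs (37 mm deep, 22 mm thick), front faces flush with the rails' −y face. The bottom of the first rung is 166 mm above the floor and each subsequent rung is 302 mm higher than the one below.

Four stools sit around the table at the −y, +y, −x, +x sides. The ladder is on top of the table.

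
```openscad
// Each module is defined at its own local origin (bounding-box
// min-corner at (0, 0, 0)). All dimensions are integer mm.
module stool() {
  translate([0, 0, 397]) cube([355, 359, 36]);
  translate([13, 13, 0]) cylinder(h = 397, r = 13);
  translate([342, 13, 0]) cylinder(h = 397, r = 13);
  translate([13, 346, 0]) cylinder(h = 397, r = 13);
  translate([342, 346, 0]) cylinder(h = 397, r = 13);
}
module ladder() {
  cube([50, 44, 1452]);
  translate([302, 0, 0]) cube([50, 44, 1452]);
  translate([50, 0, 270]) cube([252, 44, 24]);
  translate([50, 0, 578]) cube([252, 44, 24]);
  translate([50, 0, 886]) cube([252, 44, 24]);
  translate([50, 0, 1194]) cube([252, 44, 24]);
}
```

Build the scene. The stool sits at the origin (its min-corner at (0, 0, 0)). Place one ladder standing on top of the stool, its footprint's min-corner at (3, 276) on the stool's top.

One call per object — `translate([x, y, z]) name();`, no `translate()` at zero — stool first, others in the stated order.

stool();
translate([3, 276, 433]) ladder();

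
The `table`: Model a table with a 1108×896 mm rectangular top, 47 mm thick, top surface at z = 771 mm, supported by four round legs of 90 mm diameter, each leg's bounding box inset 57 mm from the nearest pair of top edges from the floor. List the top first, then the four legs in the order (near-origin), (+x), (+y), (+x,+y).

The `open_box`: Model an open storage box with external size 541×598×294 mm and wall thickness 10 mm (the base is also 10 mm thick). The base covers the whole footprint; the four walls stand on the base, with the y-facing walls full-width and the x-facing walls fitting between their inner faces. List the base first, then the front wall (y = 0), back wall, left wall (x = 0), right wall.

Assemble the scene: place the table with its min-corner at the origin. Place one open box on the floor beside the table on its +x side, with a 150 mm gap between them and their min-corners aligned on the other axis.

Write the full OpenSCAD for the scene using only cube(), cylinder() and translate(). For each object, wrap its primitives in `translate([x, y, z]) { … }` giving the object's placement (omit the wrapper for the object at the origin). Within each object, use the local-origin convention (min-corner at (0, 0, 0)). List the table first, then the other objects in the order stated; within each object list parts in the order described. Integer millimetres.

translate([0, 0, 724]) cube([1108, 896, 47]);
translate([102, 102, 0]) cylinder(h = 724, r = 45);
translate([1006, 102, 0]) cylinder(h = 724, r = 45);
translate([102, 794, 0]) cylinder(h = 724, r = 45);
translate([1006, 794, 0]) cylinder(h = 724, r = 45);
translate([1258, 0, 0]) {
  cube([541, 598, 10]);
  translate([0, 0, 10]) cube([541, 10, 284]);
  translate([0, 588, 10]) cube([541, 10, 284]);
  translate([0, 10, 10]) cube([10, 578, 284]);
  translate([531, 10, 10]) cube([10, 578, 284]);
}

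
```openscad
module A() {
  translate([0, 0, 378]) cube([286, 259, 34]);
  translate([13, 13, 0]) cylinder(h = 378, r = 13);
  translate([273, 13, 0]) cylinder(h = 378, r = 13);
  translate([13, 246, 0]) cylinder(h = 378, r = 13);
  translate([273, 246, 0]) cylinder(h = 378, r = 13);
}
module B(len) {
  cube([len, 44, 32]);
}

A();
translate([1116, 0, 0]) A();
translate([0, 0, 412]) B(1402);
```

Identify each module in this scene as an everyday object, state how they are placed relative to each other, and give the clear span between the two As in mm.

A is a stool. B is a beam. A beam spans the tops of two stools. The clear span between the two stools is 830 mm.

Second stool starts at x = 1116; first ends at x = 286; clear span = 1116 − 286 = 830 mm.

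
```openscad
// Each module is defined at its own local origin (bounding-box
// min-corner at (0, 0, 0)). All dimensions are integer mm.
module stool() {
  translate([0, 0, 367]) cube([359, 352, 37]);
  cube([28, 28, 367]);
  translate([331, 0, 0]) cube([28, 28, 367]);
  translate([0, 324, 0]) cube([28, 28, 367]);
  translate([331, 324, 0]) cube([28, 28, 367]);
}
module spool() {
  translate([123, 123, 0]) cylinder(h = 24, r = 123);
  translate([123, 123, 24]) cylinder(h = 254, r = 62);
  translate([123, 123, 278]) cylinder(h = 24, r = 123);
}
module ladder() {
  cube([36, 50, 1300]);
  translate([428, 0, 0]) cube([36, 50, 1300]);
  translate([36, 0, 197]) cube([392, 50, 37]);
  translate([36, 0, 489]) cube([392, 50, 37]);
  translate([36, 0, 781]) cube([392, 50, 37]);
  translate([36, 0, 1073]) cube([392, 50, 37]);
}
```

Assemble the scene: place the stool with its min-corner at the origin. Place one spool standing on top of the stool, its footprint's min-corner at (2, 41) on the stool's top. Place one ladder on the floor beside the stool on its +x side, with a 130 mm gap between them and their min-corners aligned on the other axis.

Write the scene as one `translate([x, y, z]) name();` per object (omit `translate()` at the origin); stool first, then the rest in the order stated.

stool();
translate([2, 41, 404]) spool();
translate([489, 0, 0]) ladder();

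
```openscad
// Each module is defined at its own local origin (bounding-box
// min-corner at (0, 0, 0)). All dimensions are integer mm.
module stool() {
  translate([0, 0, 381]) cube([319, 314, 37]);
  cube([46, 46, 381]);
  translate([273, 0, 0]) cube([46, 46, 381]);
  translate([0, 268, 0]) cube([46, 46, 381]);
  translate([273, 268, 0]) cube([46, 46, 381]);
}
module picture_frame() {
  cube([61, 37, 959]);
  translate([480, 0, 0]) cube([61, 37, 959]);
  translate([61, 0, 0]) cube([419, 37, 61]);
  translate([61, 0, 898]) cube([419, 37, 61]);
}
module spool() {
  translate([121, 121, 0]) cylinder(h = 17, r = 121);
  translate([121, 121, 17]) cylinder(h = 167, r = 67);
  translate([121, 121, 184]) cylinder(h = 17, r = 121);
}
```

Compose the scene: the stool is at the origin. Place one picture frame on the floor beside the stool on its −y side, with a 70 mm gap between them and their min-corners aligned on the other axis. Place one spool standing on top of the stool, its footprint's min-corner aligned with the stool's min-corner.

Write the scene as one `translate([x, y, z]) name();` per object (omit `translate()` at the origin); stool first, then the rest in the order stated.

stool();
translate([0, -107, 0]) picture_frame();
translate([0, 0, 418]) spool();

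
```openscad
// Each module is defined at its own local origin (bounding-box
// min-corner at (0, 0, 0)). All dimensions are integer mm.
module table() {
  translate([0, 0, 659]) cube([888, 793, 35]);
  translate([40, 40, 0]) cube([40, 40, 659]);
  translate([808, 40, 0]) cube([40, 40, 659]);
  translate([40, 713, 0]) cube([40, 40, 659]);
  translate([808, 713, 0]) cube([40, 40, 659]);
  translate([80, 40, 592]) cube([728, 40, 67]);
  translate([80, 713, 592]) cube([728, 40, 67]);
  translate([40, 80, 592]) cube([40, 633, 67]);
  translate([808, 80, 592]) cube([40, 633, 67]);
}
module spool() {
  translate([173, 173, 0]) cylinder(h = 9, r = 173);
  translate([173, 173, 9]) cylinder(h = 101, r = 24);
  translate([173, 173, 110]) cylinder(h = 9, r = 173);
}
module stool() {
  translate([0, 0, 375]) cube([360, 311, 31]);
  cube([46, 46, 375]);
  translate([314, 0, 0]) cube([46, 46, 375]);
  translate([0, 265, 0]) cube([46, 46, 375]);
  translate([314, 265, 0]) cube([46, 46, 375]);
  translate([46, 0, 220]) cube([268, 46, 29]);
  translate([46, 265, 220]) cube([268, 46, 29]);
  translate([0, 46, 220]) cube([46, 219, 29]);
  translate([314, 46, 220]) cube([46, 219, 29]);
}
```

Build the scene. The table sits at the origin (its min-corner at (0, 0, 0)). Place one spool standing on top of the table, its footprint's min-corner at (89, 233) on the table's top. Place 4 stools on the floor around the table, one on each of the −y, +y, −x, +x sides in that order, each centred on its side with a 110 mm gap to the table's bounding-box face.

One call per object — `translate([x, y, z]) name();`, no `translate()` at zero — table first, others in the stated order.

table();
translate([89, 233, 694]) spool();
translate([264, -421, 0]) stool();
translate([264, 903, 0]) stool();
translate([-470, 241, 0]) stool();
translate([998, 241, 0]) stool();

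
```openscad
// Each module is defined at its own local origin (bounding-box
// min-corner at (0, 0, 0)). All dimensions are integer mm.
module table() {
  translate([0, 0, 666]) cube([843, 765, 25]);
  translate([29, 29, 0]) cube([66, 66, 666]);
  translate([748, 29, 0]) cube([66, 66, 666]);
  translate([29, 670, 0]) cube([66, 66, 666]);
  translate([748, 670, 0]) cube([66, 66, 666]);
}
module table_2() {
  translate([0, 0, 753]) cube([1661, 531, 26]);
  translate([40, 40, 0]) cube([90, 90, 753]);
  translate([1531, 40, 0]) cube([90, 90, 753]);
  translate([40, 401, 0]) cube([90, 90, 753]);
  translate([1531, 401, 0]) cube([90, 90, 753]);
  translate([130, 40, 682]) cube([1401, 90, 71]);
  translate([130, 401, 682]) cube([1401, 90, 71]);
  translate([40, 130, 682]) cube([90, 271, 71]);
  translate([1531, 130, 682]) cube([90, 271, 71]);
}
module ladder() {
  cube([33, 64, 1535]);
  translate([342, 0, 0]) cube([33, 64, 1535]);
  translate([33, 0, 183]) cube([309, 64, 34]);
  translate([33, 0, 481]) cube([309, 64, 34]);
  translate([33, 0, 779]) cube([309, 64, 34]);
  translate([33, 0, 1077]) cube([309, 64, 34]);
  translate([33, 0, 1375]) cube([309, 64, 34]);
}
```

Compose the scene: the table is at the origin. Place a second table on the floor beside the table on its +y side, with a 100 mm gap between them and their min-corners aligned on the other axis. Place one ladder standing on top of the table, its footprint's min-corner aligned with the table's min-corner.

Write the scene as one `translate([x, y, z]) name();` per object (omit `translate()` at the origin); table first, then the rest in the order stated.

table();
translate([0, 865, 0]) table_2();
translate([0, 0, 691]) ladder();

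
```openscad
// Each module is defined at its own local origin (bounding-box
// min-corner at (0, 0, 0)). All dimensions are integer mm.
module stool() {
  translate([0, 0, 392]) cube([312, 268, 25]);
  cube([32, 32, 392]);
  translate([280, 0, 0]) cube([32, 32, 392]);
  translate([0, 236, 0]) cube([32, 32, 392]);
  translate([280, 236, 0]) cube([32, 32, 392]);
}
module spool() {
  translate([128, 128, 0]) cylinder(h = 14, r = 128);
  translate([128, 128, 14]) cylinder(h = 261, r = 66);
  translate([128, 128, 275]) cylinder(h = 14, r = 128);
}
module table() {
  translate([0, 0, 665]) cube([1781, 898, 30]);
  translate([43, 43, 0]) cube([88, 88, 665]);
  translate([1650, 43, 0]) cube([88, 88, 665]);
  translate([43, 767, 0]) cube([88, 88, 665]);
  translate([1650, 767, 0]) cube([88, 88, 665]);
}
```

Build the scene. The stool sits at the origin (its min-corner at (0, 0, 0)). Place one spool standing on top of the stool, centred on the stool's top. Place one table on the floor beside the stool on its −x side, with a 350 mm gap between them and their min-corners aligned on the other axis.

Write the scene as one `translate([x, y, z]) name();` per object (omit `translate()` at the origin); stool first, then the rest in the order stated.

stool();
translate([28, 6, 417]) spool();
translate([-2131, 0, 0]) table();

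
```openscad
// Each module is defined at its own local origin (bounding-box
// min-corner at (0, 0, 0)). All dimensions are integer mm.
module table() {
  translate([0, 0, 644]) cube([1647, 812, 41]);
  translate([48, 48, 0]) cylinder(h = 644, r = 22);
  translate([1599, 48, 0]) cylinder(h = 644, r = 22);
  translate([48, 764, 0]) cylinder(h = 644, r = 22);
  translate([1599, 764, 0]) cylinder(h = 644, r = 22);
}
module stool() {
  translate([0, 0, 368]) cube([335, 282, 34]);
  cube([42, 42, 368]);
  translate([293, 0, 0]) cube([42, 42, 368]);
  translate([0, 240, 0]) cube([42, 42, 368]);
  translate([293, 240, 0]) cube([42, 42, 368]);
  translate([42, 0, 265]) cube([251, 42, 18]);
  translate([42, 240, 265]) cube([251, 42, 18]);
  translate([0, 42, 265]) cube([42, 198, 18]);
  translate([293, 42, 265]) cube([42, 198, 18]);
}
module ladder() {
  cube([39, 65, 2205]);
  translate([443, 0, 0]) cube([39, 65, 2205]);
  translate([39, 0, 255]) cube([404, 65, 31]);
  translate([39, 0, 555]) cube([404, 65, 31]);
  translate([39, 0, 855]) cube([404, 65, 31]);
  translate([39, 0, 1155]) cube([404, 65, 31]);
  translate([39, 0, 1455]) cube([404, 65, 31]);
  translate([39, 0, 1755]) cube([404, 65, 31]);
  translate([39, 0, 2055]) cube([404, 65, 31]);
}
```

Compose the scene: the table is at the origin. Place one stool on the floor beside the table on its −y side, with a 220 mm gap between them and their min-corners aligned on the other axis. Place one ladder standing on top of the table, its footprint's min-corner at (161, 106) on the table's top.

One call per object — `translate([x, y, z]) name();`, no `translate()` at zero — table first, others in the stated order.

table();
translate([0, -502, 0]) stool();
translate([161, 106, 685]) ladder();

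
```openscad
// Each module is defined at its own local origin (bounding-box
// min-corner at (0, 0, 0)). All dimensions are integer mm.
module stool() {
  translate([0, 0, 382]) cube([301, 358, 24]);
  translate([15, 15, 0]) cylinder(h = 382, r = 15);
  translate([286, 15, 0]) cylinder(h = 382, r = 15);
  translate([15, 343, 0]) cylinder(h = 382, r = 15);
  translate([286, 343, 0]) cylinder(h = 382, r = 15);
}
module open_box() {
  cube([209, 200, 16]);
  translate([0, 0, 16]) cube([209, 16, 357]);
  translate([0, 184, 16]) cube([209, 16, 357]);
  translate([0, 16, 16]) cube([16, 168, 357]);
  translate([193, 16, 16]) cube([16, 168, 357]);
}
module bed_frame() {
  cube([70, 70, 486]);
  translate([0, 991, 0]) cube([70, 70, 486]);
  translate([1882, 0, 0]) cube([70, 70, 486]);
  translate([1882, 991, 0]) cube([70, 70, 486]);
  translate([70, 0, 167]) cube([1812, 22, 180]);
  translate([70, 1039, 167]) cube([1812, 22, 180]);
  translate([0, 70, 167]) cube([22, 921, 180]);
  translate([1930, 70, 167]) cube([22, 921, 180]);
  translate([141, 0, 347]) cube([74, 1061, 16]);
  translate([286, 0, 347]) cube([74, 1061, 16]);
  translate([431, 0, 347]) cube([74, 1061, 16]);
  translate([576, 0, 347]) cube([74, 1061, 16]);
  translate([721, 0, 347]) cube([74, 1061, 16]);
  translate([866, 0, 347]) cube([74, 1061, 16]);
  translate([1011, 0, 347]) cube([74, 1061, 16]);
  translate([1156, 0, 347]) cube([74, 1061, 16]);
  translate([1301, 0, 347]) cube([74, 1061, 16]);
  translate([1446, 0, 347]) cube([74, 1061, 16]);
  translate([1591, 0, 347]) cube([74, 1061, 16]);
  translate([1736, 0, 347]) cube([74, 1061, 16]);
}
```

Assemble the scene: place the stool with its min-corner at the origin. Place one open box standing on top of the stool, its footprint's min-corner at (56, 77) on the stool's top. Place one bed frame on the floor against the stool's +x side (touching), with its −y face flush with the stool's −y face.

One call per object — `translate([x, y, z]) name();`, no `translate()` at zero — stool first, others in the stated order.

stool();
translate([56, 77, 406]) open_box();
translate([301, 0, 0]) bed_frame();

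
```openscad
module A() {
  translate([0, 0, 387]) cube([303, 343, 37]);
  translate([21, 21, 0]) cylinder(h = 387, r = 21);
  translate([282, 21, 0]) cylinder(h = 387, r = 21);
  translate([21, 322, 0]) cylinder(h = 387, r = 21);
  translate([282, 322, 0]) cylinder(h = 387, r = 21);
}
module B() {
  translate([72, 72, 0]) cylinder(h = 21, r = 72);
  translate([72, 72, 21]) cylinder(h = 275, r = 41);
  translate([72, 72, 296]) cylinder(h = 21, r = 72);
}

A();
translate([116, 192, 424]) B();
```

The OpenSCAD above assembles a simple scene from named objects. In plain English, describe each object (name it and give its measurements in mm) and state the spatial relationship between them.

A is a four-legged stool. The seat is 303×343 mm, 37 mm thick, top at z = 424 mm. It stands on four round legs, each 42 mm in diameter, from z = 0 to the seat underside, each leg's axis is inset half a diameter from the nearest pair of seat edges (so the leg's bounding box is flush with the corner).

B is a spool: two coaxial disc flanges of radius 72 mm and thickness 21 mm, joined by a core cylinder of radius 41 mm and height 275 mm. The lower flange rests on z = 0 and the three cylinders share a vertical axis.

The spool is on top of the stool.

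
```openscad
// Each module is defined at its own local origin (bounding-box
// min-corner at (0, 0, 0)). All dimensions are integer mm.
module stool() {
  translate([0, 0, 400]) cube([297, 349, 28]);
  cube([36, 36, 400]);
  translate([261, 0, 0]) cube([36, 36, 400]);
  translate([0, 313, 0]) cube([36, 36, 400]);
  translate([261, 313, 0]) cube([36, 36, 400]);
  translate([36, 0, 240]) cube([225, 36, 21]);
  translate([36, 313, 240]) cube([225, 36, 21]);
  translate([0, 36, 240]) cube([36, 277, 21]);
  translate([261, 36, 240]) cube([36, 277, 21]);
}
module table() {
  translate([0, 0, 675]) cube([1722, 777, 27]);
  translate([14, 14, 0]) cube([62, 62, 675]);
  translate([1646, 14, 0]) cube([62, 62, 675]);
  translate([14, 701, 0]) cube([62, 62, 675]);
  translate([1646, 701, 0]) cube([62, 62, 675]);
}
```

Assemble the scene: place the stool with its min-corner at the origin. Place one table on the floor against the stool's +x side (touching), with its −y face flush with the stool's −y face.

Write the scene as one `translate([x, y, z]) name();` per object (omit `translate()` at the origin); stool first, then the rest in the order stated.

stool();
translate([297, 0, 0]) table();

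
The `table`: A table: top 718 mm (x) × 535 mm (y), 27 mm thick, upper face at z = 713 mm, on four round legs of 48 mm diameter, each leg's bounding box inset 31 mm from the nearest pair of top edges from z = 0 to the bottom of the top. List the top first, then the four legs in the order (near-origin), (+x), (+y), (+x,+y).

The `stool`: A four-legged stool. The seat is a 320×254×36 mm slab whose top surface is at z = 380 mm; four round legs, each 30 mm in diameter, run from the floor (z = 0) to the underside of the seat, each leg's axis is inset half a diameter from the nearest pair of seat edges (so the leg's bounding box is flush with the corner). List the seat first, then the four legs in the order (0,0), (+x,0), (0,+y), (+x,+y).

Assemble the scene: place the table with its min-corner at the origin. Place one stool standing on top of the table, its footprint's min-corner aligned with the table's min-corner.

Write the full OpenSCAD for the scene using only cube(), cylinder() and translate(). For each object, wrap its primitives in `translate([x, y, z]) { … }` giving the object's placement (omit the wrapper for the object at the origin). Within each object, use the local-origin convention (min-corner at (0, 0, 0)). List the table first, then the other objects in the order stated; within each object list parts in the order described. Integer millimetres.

translate([0, 0, 686]) cube([718, 535, 27]);
translate([55, 55, 0]) cylinder(h = 686, r = 24);
translate([663, 55, 0]) cylinder(h = 686, r = 24);
translate([55, 480, 0]) cylinder(h = 686, r = 24);
translate([663, 480, 0]) cylinder(h = 686, r = 24);
translate([0, 0, 713]) {
  translate([0, 0, 344]) cube([320, 254, 36]);
  translate([15, 15, 0]) cylinder(h = 344, r = 15);
  translate([305, 15, 0]) cylinder(h = 344, r = 15);
  translate([15, 239, 0]) cylinder(h = 344, r = 15);
  translate([305, 239, 0]) cylinder(h = 344, r = 15);
}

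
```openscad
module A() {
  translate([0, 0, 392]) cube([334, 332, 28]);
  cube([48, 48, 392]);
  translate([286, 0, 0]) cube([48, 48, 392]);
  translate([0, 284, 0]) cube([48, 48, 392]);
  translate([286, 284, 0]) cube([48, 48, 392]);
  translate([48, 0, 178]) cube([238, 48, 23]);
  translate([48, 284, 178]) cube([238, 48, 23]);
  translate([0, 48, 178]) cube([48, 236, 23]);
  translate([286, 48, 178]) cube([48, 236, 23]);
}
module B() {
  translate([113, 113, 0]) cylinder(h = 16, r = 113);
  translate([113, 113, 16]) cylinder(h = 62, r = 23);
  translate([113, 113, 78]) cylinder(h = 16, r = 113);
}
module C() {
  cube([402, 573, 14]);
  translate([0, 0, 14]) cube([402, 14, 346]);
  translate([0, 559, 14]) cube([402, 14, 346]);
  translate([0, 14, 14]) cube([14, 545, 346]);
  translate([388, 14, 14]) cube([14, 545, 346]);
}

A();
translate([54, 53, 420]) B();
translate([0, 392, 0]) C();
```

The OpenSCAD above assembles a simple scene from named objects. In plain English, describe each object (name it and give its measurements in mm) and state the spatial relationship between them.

A is a four-legged stool. The seat is 334×332 mm, 28 mm thick, top at z = 420 mm. It stands on four square legs, each 48×48 mm in cross-section, from z = 0 to the seat underside, each flush with a corner of the seat. Four stretchers, 48 mm wide and 23 mm tall, connect adjacent legs with their undersides at z = 178 mm, each running between the inner faces of the legs it joins and aligned with the legs' outer faces on the other axis.

B is a spool: two coaxial disc flanges of radius 113 mm and thickness 16 mm, joined by a core cylinder of radius 23 mm and height 62 mm. The lower flange rests on z = 0 and the three cylinders share a vertical axis.

C is an open storage box with external size 402×573×360 mm and wall thickness 14 mm (the base is also 14 mm thick). The base covers the whole footprint; the four walls stand on the base, with the y-facing walls full-width and the x-facing walls fitting between their inner faces.

The spool is on top of the stool, centred. The open box is on the floor beside the stool on its +y side.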